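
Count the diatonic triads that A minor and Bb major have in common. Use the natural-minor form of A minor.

Diatonic triads of A minor (natural minor): Am (i), Bdim (ii°), C (III), Dm (iv), Em (v), F (VI), G (VII).
Diatonic triads of Bb major: Bb (I), Cm (ii), Dm (iii), Eb (IV), F (V), Gm (vi), Adim (vii°).
Matching root and quality in both lists: Dm, F.
That gives 2 common triads.

2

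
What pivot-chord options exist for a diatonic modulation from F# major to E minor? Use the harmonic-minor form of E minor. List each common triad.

B

Triads in F# major: F# (I), G#m (ii), A#m (iii), B (IV), C# (V), D#m (vi), E#dim (vii°).
Triads in E minor (harmonic minor): Em (i), F#dim (ii°), Gaug (III+), Am (iv), B (V), C (VI), D#dim (vii°).
Shared triads with their functions: B (IV in F# major, V in E minor).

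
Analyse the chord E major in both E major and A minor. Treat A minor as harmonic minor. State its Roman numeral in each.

The scale of E major is E F♯ G♯ A B C♯ D♯; E is degree 1, and the triad built there (E-G♯-B) is major, so it is I.
The scale of A minor (harmonic minor) is A B C D E F G♯; E is degree 5, and the triad built there (E-G♯-B) is major, so it is V.

I in E major; V in A minor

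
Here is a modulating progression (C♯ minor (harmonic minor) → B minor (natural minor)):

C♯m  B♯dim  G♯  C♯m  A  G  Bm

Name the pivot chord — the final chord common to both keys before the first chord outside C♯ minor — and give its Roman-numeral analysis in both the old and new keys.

Chords diatonic to C♯ minor: C♯m, D♯dim, Eaug, F♯m, G♯, A, B♯dim.
Reading the progression, the first chord not in that set is G, so the modulation leaves C♯ minor there.
The chord immediately before G is A, which is diatonic to both keys: VI in C♯ minor and VII in B minor.

A — VI in C♯ minor, VII in B minor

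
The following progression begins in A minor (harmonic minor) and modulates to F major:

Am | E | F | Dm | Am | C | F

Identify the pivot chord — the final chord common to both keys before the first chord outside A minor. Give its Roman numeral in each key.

Am — i in A minor, iii in F major

Chords diatonic to A minor: Am, Bdim, Caug, Dm, E, F, G#dim.
Reading the progression, the first chord not in that set is C, so the modulation leaves A minor there.
The chord immediately before C is Am, which is diatonic to both keys: i in A minor and iii in F major.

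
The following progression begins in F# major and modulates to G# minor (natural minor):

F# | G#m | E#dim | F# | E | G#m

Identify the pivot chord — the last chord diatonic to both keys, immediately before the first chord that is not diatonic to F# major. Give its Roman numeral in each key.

F# — I in F# major, VII in G# minor

Chords diatonic to F# major: F#, G#m, A#m, B, C#, D#m, E#dim.
Reading the progression, the first chord not in that set is E, so the modulation leaves F# major there.
The chord immediately before E is F#, which is diatonic to both keys: I in F# major and VII in G# minor.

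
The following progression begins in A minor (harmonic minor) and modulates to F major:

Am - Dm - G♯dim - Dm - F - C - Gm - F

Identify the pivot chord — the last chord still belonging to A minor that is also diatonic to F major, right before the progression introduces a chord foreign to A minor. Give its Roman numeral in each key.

F — VI in A minor, I in F major

Chords diatonic to A minor: Am, Bdim, Caug, Dm, E, F, G♯dim.
Reading the progression, the first chord not in that set is C, so the modulation leaves A minor there.
The chord immediately before C is F, which is diatonic to both keys: VI in A minor and I in F major.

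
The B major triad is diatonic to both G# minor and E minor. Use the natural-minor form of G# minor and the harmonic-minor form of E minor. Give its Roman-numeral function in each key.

The scale of G# minor (natural minor) is G# A# B C# D# E F#; B is degree 3, and the triad built there (B-D#-F#) is major, so it is III.
The scale of E minor (harmonic minor) is E F# G A B C D#; B is degree 5, and the triad built there (B-D#-F#) is major, so it is V.

III in G# minor; V in E minor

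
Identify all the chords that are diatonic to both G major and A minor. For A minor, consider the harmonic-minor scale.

Triads in G major: G major (I), A minor (ii), B minor (iii), C major (IV), D major (V), E minor (vi), F♯ diminished (vii°).
Triads in A minor (harmonic minor): A minor (i), B diminished (ii°), C augmented (III+), D minor (iv), E major (V), F major (VI), G♯ diminished (vii°).
Shared triads with their functions: A minor (ii in G major, i in A minor).

Am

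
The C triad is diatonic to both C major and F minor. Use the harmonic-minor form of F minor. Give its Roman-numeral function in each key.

The scale of C major is C D E F G A B; C is degree 1, and the triad built there (C-E-G) is major, so it is I.
The scale of F minor (harmonic minor) is F G Ab Bb C Db E; C is degree 5, and the triad built there (C-E-G) is major, so it is V.

I in C major; V in F minor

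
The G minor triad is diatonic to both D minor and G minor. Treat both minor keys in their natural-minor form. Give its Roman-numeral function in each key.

iv in D minor; i in G minor

The scale of D minor (natural minor) is D E F G A Bb C; G is degree 4, and the triad built there (G-Bb-D) is minor, so it is iv.
The scale of G minor (natural minor) is G A Bb C D Eb F; G is degree 1, and the triad built there (G-Bb-D) is minor, so it is i.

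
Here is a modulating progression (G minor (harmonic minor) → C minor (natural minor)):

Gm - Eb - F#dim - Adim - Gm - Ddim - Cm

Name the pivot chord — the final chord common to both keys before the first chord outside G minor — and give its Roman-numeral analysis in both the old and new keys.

Gm — i in G minor, v in C minor

Chords diatonic to G minor: Gm, Adim, Bbaug, Cm, D, Eb, F#dim.
Reading the progression, the first chord not in that set is Ddim, so the modulation leaves G minor there.
The chord immediately before Ddim is Gm, which is diatonic to both keys: i in G minor and v in C minor.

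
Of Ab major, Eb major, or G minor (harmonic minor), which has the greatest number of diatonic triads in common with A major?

Triads of A major: A (I), Bm (ii), C#m (iii), D (IV), E (V), F#m (vi), G#dim (vii°).
Ab major shares 0: none.
Eb major shares 0: none.
G minor (harmonic minor) shares 1: D.
The most common triads (1) are shared with G minor.

G minor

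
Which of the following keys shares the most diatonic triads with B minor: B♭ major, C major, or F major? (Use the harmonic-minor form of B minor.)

C major

Triads of B minor (harmonic minor): B minor (i), C♯ diminished (ii°), D augmented (III+), E minor (iv), F♯ major (V), G major (VI), A♯ diminished (vii°).
B♭ major shares 0: none.
C major shares 2: Em, G.
F major shares 0: none.
The most common triads (2) are shared with C major.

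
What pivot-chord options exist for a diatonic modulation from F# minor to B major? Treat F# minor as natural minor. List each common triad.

C#m, E

Triads in F# minor (natural minor): F#m (i), G#dim (ii°), A (III), Bm (iv), C#m (v), D (VI), E (VII).
Triads in B major: B (I), C#m (ii), D#m (iii), E (IV), F# (V), G#m (vi), A#dim (vii°).
Shared triads with their functions: C#m (v in F# minor, ii in B major); E (VII in F# minor, IV in B major).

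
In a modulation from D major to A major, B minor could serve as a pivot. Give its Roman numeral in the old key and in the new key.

The scale of D major is D E F# G A B C#; B is degree 6, and the triad built there (B-D-F#) is minor, so it is vi.
The scale of A major is A B C# D E F# G#; B is degree 2, and the triad built there (B-D-F#) is minor, so it is ii.

vi in D major; ii in A major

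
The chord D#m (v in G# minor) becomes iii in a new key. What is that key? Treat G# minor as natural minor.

The numeral iii denotes a minor triad on scale degree 3. With D# on degree 3, the tonic of the new key is B.
Degree 3 carries a minor triad in major keys, so the destination is B major.
Check: the diatonic triads of B major are B (I), C#m (ii), D#m (iii), E (IV), F# (V), G#m (vi), A#dim (vii°) — D#m is indeed iii.

B major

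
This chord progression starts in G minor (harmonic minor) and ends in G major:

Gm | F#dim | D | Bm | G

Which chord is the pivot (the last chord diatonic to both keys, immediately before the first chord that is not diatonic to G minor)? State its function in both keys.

Chords diatonic to G minor: Gm, Adim, Bbaug, Cm, D, Eb, F#dim.
Reading the progression, the first chord not in that set is Bm, so the modulation leaves G minor there.
The chord immediately before Bm is D, which is diatonic to both keys: V in G minor and V in G major.

D — V in G minor, V in G major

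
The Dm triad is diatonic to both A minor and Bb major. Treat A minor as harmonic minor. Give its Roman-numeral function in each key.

The scale of A minor (harmonic minor) is A B C D E F G#; D is degree 4, and the triad built there (D-F-A) is minor, so it is iv.
The scale of Bb major is Bb C D Eb F G A; D is degree 3, and the triad built there (D-F-A) is minor, so it is iii.

iv in A minor; iii in Bb major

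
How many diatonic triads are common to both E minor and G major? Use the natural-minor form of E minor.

7

Diatonic triads of E minor (natural minor): Em (i), F#dim (ii°), G (III), Am (iv), Bm (v), C (VI), D (VII).
Diatonic triads of G major: G (I), Am (ii), Bm (iii), C (IV), D (V), Em (vi), F#dim (vii°).
Matching root and quality in both lists: Em, F#dim, G, Am, Bm, C, D.
That gives 7 common triads.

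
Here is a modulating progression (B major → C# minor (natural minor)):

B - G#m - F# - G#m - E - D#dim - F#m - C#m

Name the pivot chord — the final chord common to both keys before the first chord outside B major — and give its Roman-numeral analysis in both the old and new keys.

E — IV in B major, III in C# minor

Chords diatonic to B major: B, C#m, D#m, E, F#, G#m, A#dim.
Reading the progression, the first chord not in that set is D#dim, so the modulation leaves B major there.
The chord immediately before D#dim is E, which is diatonic to both keys: IV in B major and III in C# minor.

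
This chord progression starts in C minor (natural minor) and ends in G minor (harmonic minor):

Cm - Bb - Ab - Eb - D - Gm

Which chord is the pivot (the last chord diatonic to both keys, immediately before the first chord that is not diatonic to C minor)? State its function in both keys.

Eb — III in C minor, VI in G minor

Chords diatonic to C minor: Cm, Ddim, Eb, Fm, Gm, Ab, Bb.
Reading the progression, the first chord not in that set is D, so the modulation leaves C minor there.
The chord immediately before D is Eb, which is diatonic to both keys: III in C minor and VI in G minor.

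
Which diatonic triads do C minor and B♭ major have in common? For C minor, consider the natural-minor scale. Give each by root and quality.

Cm, E♭, Gm, B♭

Triads in C minor (natural minor): Cm (i), Ddim (ii°), E♭ (III), Fm (iv), Gm (v), A♭ (VI), B♭ (VII).
Triads in B♭ major: B♭ (I), Cm (ii), Dm (iii), E♭ (IV), F (V), Gm (vi), Adim (vii°).
Shared triads with their functions: Cm (i in C minor, ii in B♭ major); E♭ (III in C minor, IV in B♭ major); Gm (v in C minor, vi in B♭ major); B♭ (VII in C minor, I in B♭ major).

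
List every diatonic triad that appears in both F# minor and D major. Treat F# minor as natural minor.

Triads in F# minor (natural minor): F#m (i), G#dim (ii°), A (III), Bm (iv), C#m (v), D (VI), E (VII).
Triads in D major: D (I), Em (ii), F#m (iii), G (IV), A (V), Bm (vi), C#dim (vii°).
Shared triads with their functions: F#m (i in F# minor, iii in D major); A (III in F# minor, V in D major); Bm (iv in F# minor, vi in D major); D (VI in F# minor, I in D major).

F#m, A, Bm, D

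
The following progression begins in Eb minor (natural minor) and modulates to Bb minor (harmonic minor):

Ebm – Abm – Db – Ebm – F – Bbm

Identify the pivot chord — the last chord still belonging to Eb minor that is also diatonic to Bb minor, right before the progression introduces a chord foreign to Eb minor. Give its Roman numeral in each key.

Ebm — i in Eb minor, iv in Bb minor

Chords diatonic to Eb minor: Ebm, Fdim, Gb, Abm, Bbm, Cb, Db.
Reading the progression, the first chord not in that set is F, so the modulation leaves Eb minor there.
The chord immediately before F is Ebm, which is diatonic to both keys: i in Eb minor and iv in Bb minor.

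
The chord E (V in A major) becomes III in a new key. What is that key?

C# minor

The numeral III denotes a major triad on scale degree 3. With E on degree 3, the tonic of the new key is C#.
Degree 3 carries a major triad in natural-minor keys, so the destination is C# minor.
Check: the diatonic triads of C# minor (natural minor) are C#m (i), D#dim (ii°), E (III), F#m (iv), G#m (v), A (VI), B (VII) — E is indeed III.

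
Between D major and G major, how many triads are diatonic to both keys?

4

Diatonic triads of D major: D major (I), E minor (ii), F# minor (iii), G major (IV), A major (V), B minor (vi), C# diminished (vii°).
Diatonic triads of G major: G major (I), A minor (ii), B minor (iii), C major (IV), D major (V), E minor (vi), F# diminished (vii°).
Matching root and quality in both lists: D major, E minor, G major, B minor.
That gives 4 common triads.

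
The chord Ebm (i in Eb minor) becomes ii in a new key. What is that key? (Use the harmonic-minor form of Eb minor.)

Db major

The numeral ii denotes a minor triad on scale degree 2. With Eb on degree 2, the tonic of the new key is Db.
Degree 2 carries a minor triad in major keys, so the destination is Db major.
Check: the diatonic triads of Db major are Db (I), Ebm (ii), Fm (iii), Gb (IV), Ab (V), Bbm (vi), Cdim (vii°) — Ebm is indeed ii.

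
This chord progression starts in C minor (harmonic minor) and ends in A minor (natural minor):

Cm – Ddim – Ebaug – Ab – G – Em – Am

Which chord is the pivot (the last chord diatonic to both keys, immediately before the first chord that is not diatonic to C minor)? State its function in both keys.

Chords diatonic to C minor: Cm, Ddim, Ebaug, Fm, G, Ab, Bdim.
Reading the progression, the first chord not in that set is Em, so the modulation leaves C minor there.
The chord immediately before Em is G, which is diatonic to both keys: V in C minor and VII in A minor.

G — V in C minor, VII in A minor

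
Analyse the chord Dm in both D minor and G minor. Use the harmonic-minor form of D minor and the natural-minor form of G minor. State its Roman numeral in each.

The scale of D minor (harmonic minor) is D E F G A Bb C#; D is degree 1, and the triad built there (D-F-A) is minor, so it is i.
The scale of G minor (natural minor) is G A Bb C D Eb F; D is degree 5, and the triad built there (D-F-A) is minor, so it is v.

i in D minor; v in G minor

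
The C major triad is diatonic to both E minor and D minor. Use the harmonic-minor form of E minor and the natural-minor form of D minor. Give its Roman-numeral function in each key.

The scale of E minor (harmonic minor) is E F# G A B C D#; C is degree 6, and the triad built there (C-E-G) is major, so it is VI.
The scale of D minor (natural minor) is D E F G A Bb C; C is degree 7, and the triad built there (C-E-G) is major, so it is VII.

VI in E minor; VII in D minor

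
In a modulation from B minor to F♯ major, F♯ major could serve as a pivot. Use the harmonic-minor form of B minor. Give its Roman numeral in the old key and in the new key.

V in B minor; I in F♯ major

The scale of B minor (harmonic minor) is B C♯ D E F♯ G A♯; F♯ is degree 5, and the triad built there (F♯-A♯-C♯) is major, so it is V.
The scale of F♯ major is F♯ G♯ A♯ B C♯ D♯ E♯; F♯ is degree 1, and the triad built there (F♯-A♯-C♯) is major, so it is I.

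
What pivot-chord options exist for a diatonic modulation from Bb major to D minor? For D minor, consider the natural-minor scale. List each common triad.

Bb, Dm, F, Gm

Triads in Bb major: Bb (I), Cm (ii), Dm (iii), Eb (IV), F (V), Gm (vi), Adim (vii°).
Triads in D minor (natural minor): Dm (i), Edim (ii°), F (III), Gm (iv), Am (v), Bb (VI), C (VII).
Shared triads with their functions: Bb (I in Bb major, VI in D minor); Dm (iii in Bb major, i in D minor); F (V in Bb major, III in D minor); Gm (vi in Bb major, iv in D minor).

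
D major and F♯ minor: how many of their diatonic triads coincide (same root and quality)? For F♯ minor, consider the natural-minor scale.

Diatonic triads of D major: D (I), Em (ii), F♯m (iii), G (IV), A (V), Bm (vi), C♯dim (vii°).
Diatonic triads of F♯ minor (natural minor): F♯m (i), G♯dim (ii°), A (III), Bm (iv), C♯m (v), D (VI), E (VII).
Matching root and quality in both lists: D, F♯m, A, Bm.
That gives 4 common triads.

4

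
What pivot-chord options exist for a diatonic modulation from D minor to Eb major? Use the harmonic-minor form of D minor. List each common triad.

Gm, Bb

Triads in D minor (harmonic minor): Dm (i), Edim (ii°), Faug (III+), Gm (iv), A (V), Bb (VI), C#dim (vii°).
Triads in Eb major: Eb (I), Fm (ii), Gm (iii), Ab (IV), Bb (V), Cm (vi), Ddim (vii°).
Shared triads with their functions: Gm (iv in D minor, iii in Eb major); Bb (VI in D minor, V in Eb major).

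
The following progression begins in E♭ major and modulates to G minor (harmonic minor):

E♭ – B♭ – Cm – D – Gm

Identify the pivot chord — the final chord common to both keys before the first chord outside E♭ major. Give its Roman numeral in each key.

Cm — vi in E♭ major, iv in G minor

Chords diatonic to E♭ major: E♭, Fm, Gm, A♭, B♭, Cm, Ddim.
Reading the progression, the first chord not in that set is D, so the modulation leaves E♭ major there.
The chord immediately before D is Cm, which is diatonic to both keys: vi in E♭ major and iv in G minor.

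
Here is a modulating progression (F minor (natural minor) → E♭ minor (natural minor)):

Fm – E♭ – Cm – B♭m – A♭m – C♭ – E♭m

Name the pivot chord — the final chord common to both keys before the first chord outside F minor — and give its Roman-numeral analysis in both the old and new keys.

B♭m — iv in F minor, v in E♭ minor

Chords diatonic to F minor: Fm, Gdim, A♭, B♭m, Cm, D♭, E♭.
Reading the progression, the first chord not in that set is A♭m, so the modulation leaves F minor there.
The chord immediately before A♭m is B♭m, which is diatonic to both keys: iv in F minor and v in E♭ minor.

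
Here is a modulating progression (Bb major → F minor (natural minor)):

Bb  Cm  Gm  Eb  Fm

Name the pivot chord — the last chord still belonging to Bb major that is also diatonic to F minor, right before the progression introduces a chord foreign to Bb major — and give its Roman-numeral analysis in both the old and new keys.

Eb — IV in Bb major, VII in F minor

Chords diatonic to Bb major: Bb, Cm, Dm, Eb, F, Gm, Adim.
Reading the progression, the first chord not in that set is Fm, so the modulation leaves Bb major there.
The chord immediately before Fm is Eb, which is diatonic to both keys: IV in Bb major and VII in F minor.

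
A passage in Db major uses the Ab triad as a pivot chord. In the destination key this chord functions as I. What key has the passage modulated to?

Ab major

The numeral I denotes a major triad on scale degree 1. With Ab on degree 1, the tonic of the new key is Ab.
Degree 1 carries a major triad in major keys, so the destination is Ab major.
Check: the diatonic triads of Ab major are Ab (I), Bbm (ii), Cm (iii), Db (IV), Eb (V), Fm (vi), Gdim (vii°) — Ab is indeed I.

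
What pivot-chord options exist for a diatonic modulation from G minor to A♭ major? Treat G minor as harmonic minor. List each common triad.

Triads in G minor (harmonic minor): Gm (i), Adim (ii°), B♭aug (III+), Cm (iv), D (V), E♭ (VI), F♯dim (vii°).
Triads in A♭ major: A♭ (I), B♭m (ii), Cm (iii), D♭ (IV), E♭ (V), Fm (vi), Gdim (vii°).
Shared triads with their functions: Cm (iv in G minor, iii in A♭ major); E♭ (VI in G minor, V in A♭ major).

Cm, E♭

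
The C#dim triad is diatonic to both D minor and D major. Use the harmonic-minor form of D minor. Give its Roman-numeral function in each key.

The scale of D minor (harmonic minor) is D E F G A Bb C#; C# is degree 7, and the triad built there (C#-E-G) is diminished, so it is vii°.
The scale of D major is D E F# G A B C#; C# is degree 7, and the triad built there (C#-E-G) is diminished, so it is vii°.

vii° in D minor; vii° in D major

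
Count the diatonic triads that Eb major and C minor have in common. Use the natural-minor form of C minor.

7

Diatonic triads of Eb major: Eb (I), Fm (ii), Gm (iii), Ab (IV), Bb (V), Cm (vi), Ddim (vii°).
Diatonic triads of C minor (natural minor): Cm (i), Ddim (ii°), Eb (III), Fm (iv), Gm (v), Ab (VI), Bb (VII).
Matching root and quality in both lists: Eb, Fm, Gm, Ab, Bb, Cm, Ddim.
That gives 7 common triads.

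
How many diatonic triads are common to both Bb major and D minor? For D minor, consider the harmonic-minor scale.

Diatonic triads of Bb major: Bb major (I), C minor (ii), D minor (iii), Eb major (IV), F major (V), G minor (vi), A diminished (vii°).
Diatonic triads of D minor (harmonic minor): D minor (i), E diminished (ii°), F augmented (III+), G minor (iv), A major (V), Bb major (VI), C# diminished (vii°).
Matching root and quality in both lists: Bb major, D minor, G minor.
That gives 3 common triads.

3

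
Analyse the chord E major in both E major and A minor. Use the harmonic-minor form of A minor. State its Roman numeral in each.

The scale of E major is E F# G# A B C# D#; E is degree 1, and the triad built there (E-G#-B) is major, so it is I.
The scale of A minor (harmonic minor) is A B C D E F G#; E is degree 5, and the triad built there (E-G#-B) is major, so it is V.

I in E major; V in A minor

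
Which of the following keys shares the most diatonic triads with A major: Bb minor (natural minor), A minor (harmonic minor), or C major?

A minor

Triads of A major: A major (I), B minor (ii), C# minor (iii), D major (IV), E major (V), F# minor (vi), G# diminished (vii°).
Bb minor (natural minor) shares 0: none.
A minor (harmonic minor) shares 2: E, G#dim.
C major shares 0: none.
The most common triads (2) are shared with A minor.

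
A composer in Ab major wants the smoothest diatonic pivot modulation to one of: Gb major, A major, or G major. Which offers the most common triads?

Triads of Ab major: Ab major (I), Bb minor (ii), C minor (iii), Db major (IV), Eb major (V), F minor (vi), G diminished (vii°).
Gb major shares 2: Bbm, Db.
A major shares 0: none.
G major shares 0: none.
The most common triads (2) are shared with Gb major.

Gb major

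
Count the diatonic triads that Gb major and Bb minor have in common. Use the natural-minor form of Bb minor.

4

Diatonic triads of Gb major: Gb (I), Abm (ii), Bbm (iii), Cb (IV), Db (V), Ebm (vi), Fdim (vii°).
Diatonic triads of Bb minor (natural minor): Bbm (i), Cdim (ii°), Db (III), Ebm (iv), Fm (v), Gb (VI), Ab (VII).
Matching root and quality in both lists: Gb, Bbm, Db, Ebm.
That gives 4 common triads.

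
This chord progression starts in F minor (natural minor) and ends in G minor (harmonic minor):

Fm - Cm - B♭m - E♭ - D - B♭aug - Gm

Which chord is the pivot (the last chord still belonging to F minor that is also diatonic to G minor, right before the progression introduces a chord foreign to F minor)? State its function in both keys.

Chords diatonic to F minor: Fm, Gdim, A♭, B♭m, Cm, D♭, E♭.
Reading the progression, the first chord not in that set is D, so the modulation leaves F minor there.
The chord immediately before D is E♭, which is diatonic to both keys: VII in F minor and VI in G minor.

E♭ — VII in F minor, VI in G minor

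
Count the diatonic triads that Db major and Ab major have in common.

4

Diatonic triads of Db major: Db (I), Ebm (ii), Fm (iii), Gb (IV), Ab (V), Bbm (vi), Cdim (vii°).
Diatonic triads of Ab major: Ab (I), Bbm (ii), Cm (iii), Db (IV), Eb (V), Fm (vi), Gdim (vii°).
Matching root and quality in both lists: Db, Fm, Ab, Bbm.
That gives 4 common triads.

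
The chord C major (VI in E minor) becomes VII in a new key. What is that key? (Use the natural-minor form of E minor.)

The numeral VII denotes a major triad on scale degree 7. With C on degree 7, the tonic of the new key is D.
Degree 7 carries a major triad in natural-minor keys, so the destination is D minor.
Check: the diatonic triads of D minor (natural minor) are Dm (i), Edim (ii°), F (III), Gm (iv), Am (v), Bb (VI), C (VII) — C major is indeed VII.

D minor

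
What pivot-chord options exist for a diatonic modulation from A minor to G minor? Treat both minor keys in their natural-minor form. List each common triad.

Triads in A minor (natural minor): Am (i), Bdim (ii°), C (III), Dm (iv), Em (v), F (VI), G (VII).
Triads in G minor (natural minor): Gm (i), Adim (ii°), Bb (III), Cm (iv), Dm (v), Eb (VI), F (VII).
Shared triads with their functions: Dm (iv in A minor, v in G minor); F (VI in A minor, VII in G minor).

Dm, F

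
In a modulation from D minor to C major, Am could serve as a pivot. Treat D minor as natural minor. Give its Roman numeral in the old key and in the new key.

The scale of D minor (natural minor) is D E F G A Bb C; A is degree 5, and the triad built there (A-C-E) is minor, so it is v.
The scale of C major is C D E F G A B; A is degree 6, and the triad built there (A-C-E) is minor, so it is vi.

v in D minor; vi in C major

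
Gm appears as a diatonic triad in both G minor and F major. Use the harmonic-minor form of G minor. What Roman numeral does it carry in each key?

The scale of G minor (harmonic minor) is G A Bb C D Eb F#; G is degree 1, and the triad built there (G-Bb-D) is minor, so it is i.
The scale of F major is F G A Bb C D E; G is degree 2, and the triad built there (G-Bb-D) is minor, so it is ii.

i in G minor; ii in F major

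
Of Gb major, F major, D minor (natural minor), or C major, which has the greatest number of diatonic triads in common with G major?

Triads of G major: G major (I), A minor (ii), B minor (iii), C major (IV), D major (V), E minor (vi), F# diminished (vii°).
Gb major shares 0: none.
F major shares 2: Am, C.
D minor (natural minor) shares 2: Am, C.
C major shares 4: G, Am, C, Em.
The most common triads (4) are shared with C major.

C major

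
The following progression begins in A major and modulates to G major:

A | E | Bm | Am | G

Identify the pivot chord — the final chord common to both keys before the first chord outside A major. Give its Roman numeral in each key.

Bm — ii in A major, iii in G major

Chords diatonic to A major: A, Bm, C#m, D, E, F#m, G#dim.
Reading the progression, the first chord not in that set is Am, so the modulation leaves A major there.
The chord immediately before Am is Bm, which is diatonic to both keys: ii in A major and iii in G major.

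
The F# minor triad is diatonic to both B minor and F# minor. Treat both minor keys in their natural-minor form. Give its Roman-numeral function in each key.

v in B minor; i in F# minor

The scale of B minor (natural minor) is B C# D E F# G A; F# is degree 5, and the triad built there (F#-A-C#) is minor, so it is v.
The scale of F# minor (natural minor) is F# G# A B C# D E; F# is degree 1, and the triad built there (F#-A-C#) is minor, so it is i.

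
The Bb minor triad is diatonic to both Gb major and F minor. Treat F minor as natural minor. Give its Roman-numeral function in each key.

iii in Gb major; iv in F minor

The scale of Gb major is Gb Ab Bb Cb Db Eb F; Bb is degree 3, and the triad built there (Bb-Db-F) is minor, so it is iii.
The scale of F minor (natural minor) is F G Ab Bb C Db Eb; Bb is degree 4, and the triad built there (Bb-Db-F) is minor, so it is iv.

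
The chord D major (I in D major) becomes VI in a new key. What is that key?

F# minor

The numeral VI denotes a major triad on scale degree 6. With D on degree 6, the tonic of the new key is F#.
Degree 6 carries a major triad in minor keys, so the destination is F# minor.
Check: the diatonic triads of F# minor (natural minor) are F#m (i), G#dim (ii°), A (III), Bm (iv), C#m (v), D (VI), E (VII) — D major is indeed VI.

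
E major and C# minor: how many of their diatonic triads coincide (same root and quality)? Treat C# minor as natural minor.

Diatonic triads of E major: E (I), F#m (ii), G#m (iii), A (IV), B (V), C#m (vi), D#dim (vii°).
Diatonic triads of C# minor (natural minor): C#m (i), D#dim (ii°), E (III), F#m (iv), G#m (v), A (VI), B (VII).
Matching root and quality in both lists: E, F#m, G#m, A, B, C#m, D#dim.
That gives 7 common triads.

7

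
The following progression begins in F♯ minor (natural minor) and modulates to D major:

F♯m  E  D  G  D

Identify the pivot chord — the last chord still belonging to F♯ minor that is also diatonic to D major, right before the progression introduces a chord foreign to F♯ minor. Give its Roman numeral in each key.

D — VI in F♯ minor, I in D major

Chords diatonic to F♯ minor: F♯m, G♯dim, A, Bm, C♯m, D, E.
Reading the progression, the first chord not in that set is G, so the modulation leaves F♯ minor there.
The chord immediately before G is D, which is diatonic to both keys: VI in F♯ minor and I in D major.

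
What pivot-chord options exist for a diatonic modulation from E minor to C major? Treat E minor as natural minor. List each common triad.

Em, G, Am, C

Triads in E minor (natural minor): Em (i), F#dim (ii°), G (III), Am (iv), Bm (v), C (VI), D (VII).
Triads in C major: C (I), Dm (ii), Em (iii), F (IV), G (V), Am (vi), Bdim (vii°).
Shared triads with their functions: Em (i in E minor, iii in C major); G (III in E minor, V in C major); Am (iv in E minor, vi in C major); C (VI in E minor, I in C major).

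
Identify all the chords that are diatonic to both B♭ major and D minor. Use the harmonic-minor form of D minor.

Triads in B♭ major: B♭ major (I), C minor (ii), D minor (iii), E♭ major (IV), F major (V), G minor (vi), A diminished (vii°).
Triads in D minor (harmonic minor): D minor (i), E diminished (ii°), F augmented (III+), G minor (iv), A major (V), B♭ major (VI), C♯ diminished (vii°).
Shared triads with their functions: B♭ major (I in B♭ major, VI in D minor); D minor (iii in B♭ major, i in D minor); G minor (vi in B♭ major, iv in D minor).

B♭, Dm, Gm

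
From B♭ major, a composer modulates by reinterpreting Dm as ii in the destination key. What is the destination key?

C major

The numeral ii denotes a minor triad on scale degree 2. With D on degree 2, the tonic of the new key is C.
Degree 2 carries a minor triad in major keys, so the destination is C major.
Check: the diatonic triads of C major are C (I), Dm (ii), Em (iii), F (IV), G (V), Am (vi), Bdim (vii°) — Dm is indeed ii.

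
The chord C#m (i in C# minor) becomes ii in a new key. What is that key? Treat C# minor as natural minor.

B major

The numeral ii denotes a minor triad on scale degree 2. With C# on degree 2, the tonic of the new key is B.
Degree 2 carries a minor triad in major keys, so the destination is B major.
Check: the diatonic triads of B major are B (I), C#m (ii), D#m (iii), E (IV), F# (V), G#m (vi), A#dim (vii°) — C#m is indeed ii.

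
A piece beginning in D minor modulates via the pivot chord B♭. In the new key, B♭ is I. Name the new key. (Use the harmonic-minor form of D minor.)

B♭ major

The numeral I denotes a major triad on scale degree 1. With B♭ on degree 1, the tonic of the new key is B♭.
Degree 1 carries a major triad in major keys, so the destination is B♭ major.
Check: the diatonic triads of B♭ major are B♭ (I), Cm (ii), Dm (iii), E♭ (IV), F (V), Gm (vi), Adim (vii°) — B♭ is indeed I.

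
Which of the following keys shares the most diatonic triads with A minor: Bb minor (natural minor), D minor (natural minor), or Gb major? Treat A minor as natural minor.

D minor

Triads of A minor (natural minor): Am (i), Bdim (ii°), C (III), Dm (iv), Em (v), F (VI), G (VII).
Bb minor (natural minor) shares 0: none.
D minor (natural minor) shares 4: Am, C, Dm, F.
Gb major shares 0: none.
The most common triads (4) are shared with D minor.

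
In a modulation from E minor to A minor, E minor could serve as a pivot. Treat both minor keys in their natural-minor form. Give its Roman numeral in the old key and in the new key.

i in E minor; v in A minor

The scale of E minor (natural minor) is E F# G A B C D; E is degree 1, and the triad built there (E-G-B) is minor, so it is i.
The scale of A minor (natural minor) is A B C D E F G; E is degree 5, and the triad built there (E-G-B) is minor, so it is v.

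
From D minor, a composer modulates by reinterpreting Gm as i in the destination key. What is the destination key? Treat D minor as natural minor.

G minor

The numeral i denotes a minor triad on scale degree 1. With G on degree 1, the tonic of the new key is G.
Degree 1 carries a minor triad in minor keys, so the destination is G minor.
Check: the diatonic triads of G minor (natural minor) are Gm (i), Adim (ii°), Bb (III), Cm (iv), Dm (v), Eb (VI), F (VII) — Gm is indeed i.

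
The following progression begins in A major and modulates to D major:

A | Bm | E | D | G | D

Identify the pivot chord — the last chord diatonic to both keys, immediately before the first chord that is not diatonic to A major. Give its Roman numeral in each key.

D — IV in A major, I in D major

Chords diatonic to A major: A, Bm, C#m, D, E, F#m, G#dim.
Reading the progression, the first chord not in that set is G, so the modulation leaves A major there.
The chord immediately before G is D, which is diatonic to both keys: IV in A major and I in D major.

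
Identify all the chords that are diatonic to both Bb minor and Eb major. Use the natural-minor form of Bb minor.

Fm, Ab

Triads in Bb minor (natural minor): Bbm (i), Cdim (ii°), Db (III), Ebm (iv), Fm (v), Gb (VI), Ab (VII).
Triads in Eb major: Eb (I), Fm (ii), Gm (iii), Ab (IV), Bb (V), Cm (vi), Ddim (vii°).
Shared triads with their functions: Fm (v in Bb minor, ii in Eb major); Ab (VII in Bb minor, IV in Eb major).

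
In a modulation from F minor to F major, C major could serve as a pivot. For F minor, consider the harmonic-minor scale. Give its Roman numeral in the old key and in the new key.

The scale of F minor (harmonic minor) is F G Ab Bb C Db E; C is degree 5, and the triad built there (C-E-G) is major, so it is V.
The scale of F major is F G A Bb C D E; C is degree 5, and the triad built there (C-E-G) is major, so it is V.

V in F minor; V in F major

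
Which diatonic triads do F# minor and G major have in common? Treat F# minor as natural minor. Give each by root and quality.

Triads in F# minor (natural minor): F#m (i), G#dim (ii°), A (III), Bm (iv), C#m (v), D (VI), E (VII).
Triads in G major: G (I), Am (ii), Bm (iii), C (IV), D (V), Em (vi), F#dim (vii°).
Shared triads with their functions: Bm (iv in F# minor, iii in G major); D (VI in F# minor, V in G major).

Bm, D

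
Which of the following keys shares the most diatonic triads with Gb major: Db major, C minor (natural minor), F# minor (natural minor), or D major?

Db major

Triads of Gb major: Gb (I), Abm (ii), Bbm (iii), Cb (IV), Db (V), Ebm (vi), Fdim (vii°).
Db major shares 4: Gb, Bbm, Db, Ebm.
C minor (natural minor) shares 0: none.
F# minor (natural minor) shares 0: none.
D major shares 0: none.
The most common triads (4) are shared with Db major.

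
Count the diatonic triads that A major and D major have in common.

Diatonic triads of A major: A (I), Bm (ii), C♯m (iii), D (IV), E (V), F♯m (vi), G♯dim (vii°).
Diatonic triads of D major: D (I), Em (ii), F♯m (iii), G (IV), A (V), Bm (vi), C♯dim (vii°).
Matching root and quality in both lists: A, Bm, D, F♯m.
That gives 4 common triads.

4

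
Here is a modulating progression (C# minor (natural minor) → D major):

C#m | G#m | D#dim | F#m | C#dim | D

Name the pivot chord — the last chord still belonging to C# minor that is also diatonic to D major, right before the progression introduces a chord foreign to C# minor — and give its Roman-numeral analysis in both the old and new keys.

F#m — iv in C# minor, iii in D major

Chords diatonic to C# minor: C#m, D#dim, E, F#m, G#m, A, B.
Reading the progression, the first chord not in that set is C#dim, so the modulation leaves C# minor there.
The chord immediately before C#dim is F#m, which is diatonic to both keys: iv in C# minor and iii in D major.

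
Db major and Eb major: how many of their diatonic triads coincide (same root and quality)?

2

Diatonic triads of Db major: Db (I), Ebm (ii), Fm (iii), Gb (IV), Ab (V), Bbm (vi), Cdim (vii°).
Diatonic triads of Eb major: Eb (I), Fm (ii), Gm (iii), Ab (IV), Bb (V), Cm (vi), Ddim (vii°).
Matching root and quality in both lists: Fm, Ab.
That gives 2 common triads.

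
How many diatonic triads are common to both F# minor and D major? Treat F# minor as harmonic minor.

3

Diatonic triads of F# minor (harmonic minor): F# minor (i), G# diminished (ii°), A augmented (III+), B minor (iv), C# major (V), D major (VI), E# diminished (vii°).
Diatonic triads of D major: D major (I), E minor (ii), F# minor (iii), G major (IV), A major (V), B minor (vi), C# diminished (vii°).
Matching root and quality in both lists: F# minor, B minor, D major.
That gives 3 common triads.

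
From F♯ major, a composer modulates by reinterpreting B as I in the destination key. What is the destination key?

B major

The numeral I denotes a major triad on scale degree 1. With B on degree 1, the tonic of the new key is B.
Degree 1 carries a major triad in major keys, so the destination is B major.
Check: the diatonic triads of B major are B (I), C♯m (ii), D♯m (iii), E (IV), F♯ (V), G♯m (vi), A♯dim (vii°) — B is indeed I.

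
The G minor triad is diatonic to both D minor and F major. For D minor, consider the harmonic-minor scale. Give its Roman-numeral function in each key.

The scale of D minor (harmonic minor) is D E F G A Bb C#; G is degree 4, and the triad built there (G-Bb-D) is minor, so it is iv.
The scale of F major is F G A Bb C D E; G is degree 2, and the triad built there (G-Bb-D) is minor, so it is ii.

iv in D minor; ii in F major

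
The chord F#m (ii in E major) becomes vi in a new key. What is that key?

A major

The numeral vi denotes a minor triad on scale degree 6. With F# on degree 6, the tonic of the new key is A.
Degree 6 carries a minor triad in major keys, so the destination is A major.
Check: the diatonic triads of A major are A (I), Bm (ii), C#m (iii), D (IV), E (V), F#m (vi), G#dim (vii°) — F#m is indeed vi.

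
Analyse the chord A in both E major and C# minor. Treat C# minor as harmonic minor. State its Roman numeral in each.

IV in E major; VI in C# minor

The scale of E major is E F# G# A B C# D#; A is degree 4, and the triad built there (A-C#-E) is major, so it is IV.
The scale of C# minor (harmonic minor) is C# D# E F# G# A B#; A is degree 6, and the triad built there (A-C#-E) is major, so it is VI.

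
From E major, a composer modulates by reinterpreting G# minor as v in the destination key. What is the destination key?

The numeral v denotes a minor triad on scale degree 5. With G# on degree 5, the tonic of the new key is C#.
Degree 5 carries a minor triad in natural-minor keys, so the destination is C# minor.
Check: the diatonic triads of C# minor (natural minor) are C#m (i), D#dim (ii°), E (III), F#m (iv), G#m (v), A (VI), B (VII) — G# minor is indeed v.

C# minor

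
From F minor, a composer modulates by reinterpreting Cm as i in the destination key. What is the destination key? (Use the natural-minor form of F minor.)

C minor

The numeral i denotes a minor triad on scale degree 1. With C on degree 1, the tonic of the new key is C.
Degree 1 carries a minor triad in minor keys, so the destination is C minor.
Check: the diatonic triads of C minor (natural minor) are Cm (i), Ddim (ii°), E♭ (III), Fm (iv), Gm (v), A♭ (VI), B♭ (VII) — Cm is indeed i.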